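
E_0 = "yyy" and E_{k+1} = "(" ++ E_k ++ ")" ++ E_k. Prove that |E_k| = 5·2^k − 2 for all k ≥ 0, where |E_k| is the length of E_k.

Base case: |E_0| = 3, and 5·2^0 − 2 = 3.
Assume |E_j| = 5·2^j − 2.
Then |E_{j+1}| = 1 + |E_j| + 1 + |E_j| = 2|E_j| + 2 = 2(5·2^j − 2) + 2 = 5·2^{j+1} − 4 + 2 = 5·2^{j+1} − 2.
This completes the inductive step, so |E_k| = 5·2^k − 2 for all k ≥ 0.

|E_k| = 5·2^k − 2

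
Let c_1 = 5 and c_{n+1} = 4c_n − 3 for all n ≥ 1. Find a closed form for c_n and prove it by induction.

Claim: c_n = 4^n + 1.

Base case: c_1 = 5, and 4^1 + 1 = 4 + 1 = 5.
Assume c_j = 4^j + 1 for some j ≥ 1.
Then c_{j+1} = 4c_j − 3 = 4·(4^j + 1) − 3 = 4^{j+1} + 4 − 3 = 4^{j+1} + 1.
So the formula holds for j+1, and by induction c_n = 4^n + 1 for all n ≥ 1.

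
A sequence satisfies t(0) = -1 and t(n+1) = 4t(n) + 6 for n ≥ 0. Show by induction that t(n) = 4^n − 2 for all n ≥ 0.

Base case: t(0) = -1, and 4^0 − 2 = 1 − 2 = -1.
Assume t(m) = 4^m − 2 for some m ≥ 0.
Then t(m+1) = 4t(m) + 6 = 4·(4^m − 2) + 6 = 4^{m+1} − 8 + 6 = 4^{m+1} − 2.
This completes the inductive step, so t(n) = 4^n − 2 for all n ≥ 0.

t(n) = 4^n − 2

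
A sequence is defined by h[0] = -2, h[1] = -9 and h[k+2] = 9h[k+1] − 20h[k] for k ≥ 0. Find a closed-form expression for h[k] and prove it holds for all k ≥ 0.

Claim: h[k] = -4^k − 5^k.

Base cases: h[0] = -2 and -4^0 − 5^0 = -2; h[1] = -9 and -4^1 − 5^1 = -9.
Assume h[j] = -4^j − 5^j for all 0 ≤ j ≤ r, where r ≥ 1.
Then h[r+1] = 9h[r] − 20h[r−1] = 9·(-4^r − 5^r) − 20·(-4^{r−1} − 5^{r−1}) = -(9·4 − 20)4^{r−1} − (9·5 − 20)5^{r−1} = -16·4^{r−1} − 25·5^{r−1} = -4^{r+1} − 5^{r+1}.
Hence h[k] = -4^k − 5^k for every k ≥ 0, by strong induction.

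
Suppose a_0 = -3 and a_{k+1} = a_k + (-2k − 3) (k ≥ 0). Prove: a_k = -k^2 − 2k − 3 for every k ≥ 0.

Base case: a_0 = -3, and -0^2 − 2·0 − 3 = -3.
Assume a_j = -j^2 − 2j − 3.
Then a_{j+1} = a_j + (-2j − 3) = (-j^2 − 2j − 3) + (-2j − 3) = -j^2 − 4j − 6,
and -(j+1)^2 − 2·(j+1) − 3 = -j^2 − 4j − 6.
This completes the inductive step, so a_k = -k^2 − 2k − 3 for all k ≥ 0.

a_k = -k^2 − 2k − 3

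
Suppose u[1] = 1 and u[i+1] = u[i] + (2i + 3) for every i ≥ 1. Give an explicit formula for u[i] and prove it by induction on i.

Claim: u[i] = i^2 + 2i − 2.

Base case: u[1] = 1, and 1^2 + 2·1 − 2 = 1.
Assume u[m] = m^2 + 2m − 2.
Then u[m+1] = u[m] + (2m + 3) = (m^2 + 2m − 2) + (2m + 3) = m^2 + 4m + 1,
and (m+1)^2 + 2·(m+1) − 2 = m^2 + 4m + 1.
This completes the inductive step, so u[i] = i^2 + 2i − 2 for all i ≥ 1.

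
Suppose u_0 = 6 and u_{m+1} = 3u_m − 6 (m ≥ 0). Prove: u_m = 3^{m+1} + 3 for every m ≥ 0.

Base case: u_0 = 6, and 3^{0+1} + 3 = 3 + 3 = 6.
Assume u_j = 3^{j+1} + 3 for some j ≥ 0.
Then u_{j+1} = 3u_j − 6 = 3·(3^{j+1} + 3) − 6 = 3^{j+2} + 9 − 6 = 3^{j+2} + 3.
Hence u_m = 3^{m+1} + 3 for every m ≥ 0, by induction.

u_m = 3^{m+1} + 3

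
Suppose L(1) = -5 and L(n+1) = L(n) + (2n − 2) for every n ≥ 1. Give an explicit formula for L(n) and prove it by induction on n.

Claim: L(n) = n^2 − 3n − 3.

Base case: L(1) = -5, and 1^2 − 3·1 − 3 = -5.
Assume L(j) = j^2 − 3j − 3.
Then L(j+1) = L(j) + (2j − 2) = (j^2 − 3j − 3) + (2j − 2) = j^2 − j − 5,
and (j+1)^2 − 3·(j+1) − 3 = j^2 − j − 5.
This completes the inductive step, so L(n) = n^2 − 3n − 3 for all n ≥ 1.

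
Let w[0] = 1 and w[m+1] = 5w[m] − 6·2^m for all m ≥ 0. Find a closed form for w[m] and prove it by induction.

Claim: w[m] = -5^m + 2·2^m.

Base case: w[0] = 1, and -5^0 + 2·2^0 = -1 + 2 = 1.
Assume w[k] = -5^k + 2·2^k for some k ≥ 0.
Then w[k+1] = 5w[k] − 6·2^k = 5·(-5^k + 2·2^k) − 6·2^k = -5^{k+1} + 10·2^k − 6·2^k = -5^{k+1} + 4·2^k = -5^{k+1} + 2·2^{k+1}.
This completes the inductive step, so w[m] = -5^m + 2·2^m for all m ≥ 0.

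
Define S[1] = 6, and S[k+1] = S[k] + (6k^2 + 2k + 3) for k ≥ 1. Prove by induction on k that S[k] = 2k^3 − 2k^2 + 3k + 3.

Base case: S[1] = 6, and 2·1^3 − 2·1^2 + 3·1 + 3 = 6.
Assume S[m] = 2m^3 − 2m^2 + 3m + 3.
Then S[m+1] = S[m] + (6m^2 + 2m + 3) = (2m^3 − 2m^2 + 3m + 3) + (6m^2 + 2m + 3) = 2m^3 + 4m^2 + 5m + 6,
and 2·(m+1)^3 − 2·(m+1)^2 + 3·(m+1) + 3 = 2m^3 + 4m^2 + 5m + 6.
By induction, S[k] = 2k^3 − 2k^2 + 3k + 3 for all k ≥ 1.

S[k] = 2k^3 − 2k^2 + 3k + 3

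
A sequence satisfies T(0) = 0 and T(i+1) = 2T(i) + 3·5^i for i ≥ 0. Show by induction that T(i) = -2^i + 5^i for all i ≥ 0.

Base case: T(0) = 0, and -2^0 + 5^0 = -1 + 1 = 0.
Assume T(r) = -2^r + 5^r for some r ≥ 0.
Then T(r+1) = 2T(r) + 3·5^r = 2·(-2^r + 5^r) + 3·5^r = -2^{r+1} + 2·5^r + 3·5^r = -2^{r+1} + 5·5^r = -2^{r+1} + 5^{r+1}.
This completes the inductive step, so T(i) = -2^i + 5^i for all i ≥ 0.

T(i) = -2^i + 5^i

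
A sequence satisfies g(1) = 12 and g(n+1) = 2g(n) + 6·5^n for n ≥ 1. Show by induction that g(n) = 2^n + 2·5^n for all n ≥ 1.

Base case: g(1) = 12, and 2^1 + 2·5^1 = 2 + 10 = 12.
Assume g(r) = 2^r + 2·5^r for some r ≥ 1.
Then g(r+1) = 2g(r) + 6·5^r = 2·(2^r + 2·5^r) + 6·5^r = 2^{r+1} + 4·5^r + 6·5^r = 2^{r+1} + 10·5^r = 2^{r+1} + 2·5^{r+1}.
This completes the inductive step, so g(n) = 2^n + 2·5^n for all n ≥ 1.

g(n) = 2^n + 2·5^n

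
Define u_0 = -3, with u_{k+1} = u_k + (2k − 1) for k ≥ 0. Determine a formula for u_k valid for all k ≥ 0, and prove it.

Claim: u_k = k^2 − 2k − 3.

Base case: u_0 = -3, and 0^2 − 2·0 − 3 = -3.
Assume u_r = r^2 − 2r − 3.
Then u_{r+1} = u_r + (2r − 1) = (r^2 − 2r − 3) + (2r − 1) = r^2 − 4,
and (r+1)^2 − 2·(r+1) − 3 = r^2 − 4.
Hence u_k = k^2 − 2k − 3 for every k ≥ 0, by induction.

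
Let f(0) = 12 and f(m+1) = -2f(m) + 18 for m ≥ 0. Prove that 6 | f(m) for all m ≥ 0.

Base case: f(0) = 12 = 6·2, so 6 | f(0).
Assume 6 | f(r), so f(r) = 6t for some integer t.
Then f(r+1) = -2f(r) + 18 = -2·(6t) + 18 = 6(-2t + 3), so 6 | f(r+1).
This completes the inductive step, so 6 | f(m) for all m ≥ 0.

6 | f(m)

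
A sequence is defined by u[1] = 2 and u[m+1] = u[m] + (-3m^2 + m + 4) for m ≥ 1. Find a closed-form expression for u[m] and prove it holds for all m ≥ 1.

Claim: u[m] = -m^3 + 2m^2 + 3m − 2.

Base case: u[1] = 2, and -1^3 + 2·1^2 + 3·1 − 2 = 2.
Assume u[r] = -r^3 + 2r^2 + 3r − 2.
Then u[r+1] = u[r] + (-3r^2 + r + 4) = (-r^3 + 2r^2 + 3r − 2) + (-3r^2 + r + 4) = -r^3 − r^2 + 4r + 2,
and -(r+1)^3 + 2·(r+1)^2 + 3·(r+1) − 2 = -r^3 − r^2 + 4r + 2.
Hence u[m] = -m^3 + 2m^2 + 3m − 2 for every m ≥ 1, by induction.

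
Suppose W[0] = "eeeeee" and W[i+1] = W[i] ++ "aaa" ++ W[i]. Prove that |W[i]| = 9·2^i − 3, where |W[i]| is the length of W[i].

Base case: |W[0]| = 6, and 9·2^0 − 3 = 6.
Assume |W[m]| = 9·2^m − 3.
Then |W[m+1]| = |W[m]| + 3 + |W[m]| = 2|W[m]| + 3 = 2(9·2^m − 3) + 3 = 9·2^{m+1} − 6 + 3 = 9·2^{m+1} − 3.
By induction, |W[i]| = 9·2^i − 3 for all i ≥ 0.

|W[i]| = 9·2^i − 3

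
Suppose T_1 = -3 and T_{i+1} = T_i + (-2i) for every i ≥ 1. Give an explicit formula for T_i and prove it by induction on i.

Claim: T_i = -i^2 + i − 3.

Base case: T_1 = -3, and -1^2 + 1 − 3 = -3.
Assume T_r = -r^2 + r − 3.
Then T_{r+1} = T_r + (-2r) = (-r^2 + r − 3) + (-2r) = -r^2 − r − 3,
and -(r+1)^2 + (r+1) − 3 = -r^2 − r − 3.
By induction, T_i = -i^2 + i − 3 for all i ≥ 1.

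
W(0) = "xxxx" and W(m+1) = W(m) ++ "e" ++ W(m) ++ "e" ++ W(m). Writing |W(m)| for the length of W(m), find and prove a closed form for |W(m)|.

Claim: |W(m)| = 5·3^m − 1.

Base case: |W(0)| = 4, and 5·3^0 − 1 = 4.
Assume |W(r)| = 5·3^r − 1.
Then |W(r+1)| = 3|W(r)| + 2 = 3(5·3^r − 1) + 2 = 5·3^{r+1} − 3 + 2 = 5·3^{r+1} − 1.
By induction, |W(m)| = 5·3^m − 1 for all m ≥ 0.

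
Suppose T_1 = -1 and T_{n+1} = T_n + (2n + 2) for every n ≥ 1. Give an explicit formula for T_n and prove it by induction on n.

Claim: T_n = n^2 + n − 3.

Base case: T_1 = -1, and 1^2 + 1 − 3 = -1.
Assume T_m = m^2 + m − 3.
Then T_{m+1} = T_m + (2m + 2) = (m^2 + m − 3) + (2m + 2) = m^2 + 3m − 1,
and (m+1)^2 + (m+1) − 3 = m^2 + 3m − 1.
By induction, T_n = n^2 + n − 3 for all n ≥ 1.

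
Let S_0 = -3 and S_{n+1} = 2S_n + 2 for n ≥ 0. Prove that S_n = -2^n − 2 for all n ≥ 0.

Base case: S_0 = -3, and -2^0 − 2 = -1 − 2 = -3.
Assume S_k = -2^k − 2 for some k ≥ 0.
Then S_{k+1} = 2S_k + 2 = 2·(-2^k − 2) + 2 = -2^{k+1} − 4 + 2 = -2^{k+1} − 2.
By induction, S_n = -2^n − 2 for all n ≥ 0.

S_n = -2^n − 2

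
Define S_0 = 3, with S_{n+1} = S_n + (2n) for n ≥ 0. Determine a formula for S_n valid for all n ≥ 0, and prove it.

Claim: S_n = n^2 − n + 3.

Base case: S_0 = 3, and 0^2 − 0 + 3 = 3.
Assume S_k = k^2 − k + 3.
Then S_{k+1} = S_k + (2k) = (k^2 − k + 3) + (2k) = k^2 + k + 3,
and (k+1)^2 − (k+1) + 3 = k^2 + k + 3.
Hence S_n = n^2 − n + 3 for every n ≥ 0, by induction.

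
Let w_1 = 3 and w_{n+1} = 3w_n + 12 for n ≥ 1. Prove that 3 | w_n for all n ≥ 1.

Base case: w_1 = 3 = 3·1, so 3 | w_1.
Assume 3 | w_k, so w_k = 3t for some integer t.
Then w_{k+1} = 3w_k + 12 = 3·(3t) + 12 = 3(3t + 4), so 3 | w_{k+1}.
This completes the inductive step, so 3 | w_n for all n ≥ 1.

3 | w_n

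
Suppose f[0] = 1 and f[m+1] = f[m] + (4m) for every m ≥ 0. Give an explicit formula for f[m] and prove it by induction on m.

Claim: f[m] = 2m^2 − 2m + 1.

Base case: f[0] = 1, and 2·0^2 − 2·0 + 1 = 1.
Assume f[k] = 2k^2 − 2k + 1.
Then f[k+1] = f[k] + (4k) = (2k^2 − 2k + 1) + (4k) = 2k^2 + 2k + 1,
and 2·(k+1)^2 − 2·(k+1) + 1 = 2k^2 + 2k + 1.
By induction, f[m] = 2m^2 − 2m + 1 for all m ≥ 0.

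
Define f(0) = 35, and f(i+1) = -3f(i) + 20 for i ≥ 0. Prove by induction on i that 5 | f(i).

Base case: f(0) = 35 = 5·7, so 5 | f(0).
Assume 5 | f(k), so f(k) = 5t for some integer t.
Then f(k+1) = -3f(k) + 20 = -3·(5t) + 20 = 5(-3t + 4), so 5 | f(k+1).
This completes the inductive step, so 5 | f(i) for all i ≥ 0.

5 | f(i)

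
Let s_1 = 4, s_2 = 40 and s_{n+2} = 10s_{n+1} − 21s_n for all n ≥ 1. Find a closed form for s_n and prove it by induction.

Claim: s_n = 7^n − 3^n.

Base cases: s_1 = 4 and 7^1 − 3^1 = 4; s_2 = 40 and 7^2 − 3^2 = 40.
Assume s_j = 7^j − 3^j for all 1 ≤ j ≤ k, where k ≥ 2.
Then s_{k+1} = 10s_k − 21s_{k−1} = 10·(7^k − 3^k) − 21·(7^{k−1} − 3^{k−1}) = (10·7 − 21)7^{k−1} − (10·3 − 21)3^{k−1} = 49·7^{k−1} − 9·3^{k−1} = 7^{k+1} − 3^{k+1}.
Hence s_n = 7^n − 3^n for every n ≥ 1, by strong induction.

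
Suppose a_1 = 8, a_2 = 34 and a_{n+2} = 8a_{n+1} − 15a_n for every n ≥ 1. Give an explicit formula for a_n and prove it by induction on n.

Claim: a_n = 5^n + 3^n.

Base cases: a_1 = 8 and 5^1 + 3^1 = 8; a_2 = 34 and 5^2 + 3^2 = 34.
Assume a_j = 5^j + 3^j for all 1 ≤ j ≤ r, where r ≥ 2.
Then a_{r+1} = 8a_r − 15a_{r−1} = 8·(5^r + 3^r) − 15·(5^{r−1} + 3^{r−1}) = (8·5 − 15)5^{r−1} + (8·3 − 15)3^{r−1} = 25·5^{r−1} + 9·3^{r−1} = 5^{r+1} + 3^{r+1}.
This completes the inductive step, so a_n = 5^n + 3^n for all n ≥ 1.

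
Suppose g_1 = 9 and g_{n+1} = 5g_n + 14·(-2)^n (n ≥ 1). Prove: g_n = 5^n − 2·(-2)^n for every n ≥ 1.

Base case: g_1 = 9, and 5^1 − 2·(-2)^1 = 5 + 4 = 9.
Assume g_j = 5^j − 2·(-2)^j for some j ≥ 1.
Then g_{j+1} = 5g_j + 14·(-2)^j = 5·(5^j − 2·(-2)^j) + 14·(-2)^j = 5^{j+1} − 10·(-2)^j + 14·(-2)^j = 5^{j+1} + 4·(-2)^j = 5^{j+1} − 2·(-2)^{j+1}.
This completes the inductive step, so g_n = 5^n − 2·(-2)^n for all n ≥ 1.

g_n = 5^n − 2·(-2)^n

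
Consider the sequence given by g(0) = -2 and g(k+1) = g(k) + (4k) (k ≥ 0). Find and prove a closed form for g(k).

Claim: g(k) = 2k^2 − 2k − 2.

Base case: g(0) = -2, and 2·0^2 − 2·0 − 2 = -2.
Assume g(r) = 2r^2 − 2r − 2.
Then g(r+1) = g(r) + (4r) = (2r^2 − 2r − 2) + (4r) = 2r^2 + 2r − 2,
and 2·(r+1)^2 − 2·(r+1) − 2 = 2r^2 + 2r − 2.
This completes the inductive step, so g(k) = 2k^2 − 2k − 2 for all k ≥ 0.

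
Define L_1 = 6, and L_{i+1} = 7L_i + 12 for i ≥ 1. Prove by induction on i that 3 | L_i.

Base case: L_1 = 6 = 3·2, so 3 | L_1.
Assume 3 | L_r, so L_r = 3t for some integer t.
Then L_{r+1} = 7L_r + 12 = 7·(3t) + 12 = 3(7t + 4), so 3 | L_{r+1}.
Hence 3 | L_i for every i ≥ 1, by induction.

3 | L_i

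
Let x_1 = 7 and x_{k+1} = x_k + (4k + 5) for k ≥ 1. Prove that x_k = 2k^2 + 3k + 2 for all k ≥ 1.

Base case: x_1 = 7, and 2·1^2 + 3·1 + 2 = 7.
Assume x_j = 2j^2 + 3j + 2.
Then x_{j+1} = x_j + (4j + 5) = (2j^2 + 3j + 2) + (4j + 5) = 2j^2 + 7j + 7,
and 2·(j+1)^2 + 3·(j+1) + 2 = 2j^2 + 7j + 7.
Hence x_k = 2k^2 + 3k + 2 for every k ≥ 1, by induction.

x_k = 2k^2 + 3k + 2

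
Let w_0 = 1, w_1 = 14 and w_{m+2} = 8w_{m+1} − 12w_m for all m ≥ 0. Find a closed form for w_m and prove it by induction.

Claim: w_m = 3·6^m − 2·2^m.

Base cases: w_0 = 1 and 3·6^0 − 2·2^0 = 1; w_1 = 14 and 3·6^1 − 2·2^1 = 14.
Assume w_j = 3·6^j − 2·2^j for all 0 ≤ j ≤ r, where r ≥ 1.
Then w_{r+1} = 8w_r − 12w_{r−1} = 8·(3·6^r − 2·2^r) − 12·(3·6^{r−1} − 2·2^{r−1}) = 3·(8·6 − 12)6^{r−1} − 2·(8·2 − 12)2^{r−1} = 108·6^{r−1} − 8·2^{r−1} = 3·6^{r+1} − 2·2^{r+1}.
This completes the inductive step, so w_m = 3·6^m − 2·2^m for all m ≥ 0.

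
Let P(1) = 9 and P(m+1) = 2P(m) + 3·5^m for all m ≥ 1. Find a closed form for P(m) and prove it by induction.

Claim: P(m) = 2·2^m + 5^m.

Base case: P(1) = 9, and 2·2^1 + 5^1 = 4 + 5 = 9.
Assume P(j) = 2·2^j + 5^j for some j ≥ 1.
Then P(j+1) = 2P(j) + 3·5^j = 2·(2·2^j + 5^j) + 3·5^j = 2·2^{j+1} + 2·5^j + 3·5^j = 2·2^{j+1} + 5·5^j = 2·2^{j+1} + 5^{j+1}.
By induction, P(m) = 2·2^m + 5^m for all m ≥ 1.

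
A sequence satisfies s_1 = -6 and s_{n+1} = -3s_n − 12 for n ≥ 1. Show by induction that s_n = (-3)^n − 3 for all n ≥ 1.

Base case: s_1 = -6, and (-3)^1 − 3 = -3 − 3 = -6.
Assume s_r = (-3)^r − 3 for some r ≥ 1.
Then s_{r+1} = -3s_r − 12 = -3·((-3)^r − 3) − 12 = -3·(-3)^r + 9 − 12 = (-3)^{r+1} − 3.
Hence s_n = (-3)^n − 3 for every n ≥ 1, by induction.

s_n = (-3)^n − 3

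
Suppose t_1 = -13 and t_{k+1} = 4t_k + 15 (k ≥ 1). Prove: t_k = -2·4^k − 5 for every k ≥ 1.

Base case: t_1 = -13, and -2·4^1 − 5 = -8 − 5 = -13.
Assume t_r = -2·4^r − 5 for some r ≥ 1.
Then t_{r+1} = 4t_r + 15 = 4·(-2·4^r − 5) + 15 = -8·4^r − 20 + 15 = -2·4^{r+1} − 5.
So the formula holds for r+1, and by induction t_k = -2·4^k − 5 for all k ≥ 1.

t_k = -2·4^k − 5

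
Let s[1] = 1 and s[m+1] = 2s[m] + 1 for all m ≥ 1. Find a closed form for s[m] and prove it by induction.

Claim: s[m] = 2^m − 1.

Base case: s[1] = 1, and 2^1 − 1 = 2 − 1 = 1.
Assume s[j] = 2^j − 1 for some j ≥ 1.
Then s[j+1] = 2s[j] + 1 = 2·(2^j − 1) + 1 = 2^{j+1} − 2 + 1 = 2^{j+1} − 1.
Hence s[m] = 2^m − 1 for every m ≥ 1, by induction.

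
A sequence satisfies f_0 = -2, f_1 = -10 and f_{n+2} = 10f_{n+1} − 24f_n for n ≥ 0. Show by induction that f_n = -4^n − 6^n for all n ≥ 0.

Base cases: f_0 = -2 and -4^0 − 6^0 = -2; f_1 = -10 and -4^1 − 6^1 = -10.
Assume f_j = -4^j − 6^j for all 0 ≤ j ≤ k, where k ≥ 1.
Then f_{k+1} = 10f_k − 24f_{k−1} = 10·(-4^k − 6^k) − 24·(-4^{k−1} − 6^{k−1}) = -(10·4 − 24)4^{k−1} − (10·6 − 24)6^{k−1} = -16·4^{k−1} − 36·6^{k−1} = -4^{k+1} − 6^{k+1}.
Hence f_n = -4^n − 6^n for every n ≥ 0, by strong induction.

f_n = -4^n − 6^n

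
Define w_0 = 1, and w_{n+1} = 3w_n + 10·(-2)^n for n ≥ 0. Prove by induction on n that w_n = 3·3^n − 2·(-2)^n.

Base case: w_0 = 1, and 3·3^0 − 2·(-2)^0 = 3 − 2 = 1.
Assume w_k = 3·3^k − 2·(-2)^k for some k ≥ 0.
Then w_{k+1} = 3w_k + 10·(-2)^k = 3·(3·3^k − 2·(-2)^k) + 10·(-2)^k = 3·3^{k+1} − 6·(-2)^k + 10·(-2)^k = 3·3^{k+1} + 4·(-2)^k = 3·3^{k+1} − 2·(-2)^{k+1}.
This completes the inductive step, so w_n = 3·3^n − 2·(-2)^n for all n ≥ 0.

w_n = 3·3^n − 2·(-2)^n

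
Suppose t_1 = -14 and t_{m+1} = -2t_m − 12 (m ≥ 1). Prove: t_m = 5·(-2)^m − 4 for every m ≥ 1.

Base case: t_1 = -14, and 5·(-2)^1 − 4 = -10 − 4 = -14.
Assume t_k = 5·(-2)^k − 4 for some k ≥ 1.
Then t_{k+1} = -2t_k − 12 = -2·(5·(-2)^k − 4) − 12 = -10·(-2)^k + 8 − 12 = 5·(-2)^{k+1} − 4.
So the formula holds for k+1, and by induction t_m = 5·(-2)^m − 4 for all m ≥ 1.

t_m = 5·(-2)^m − 4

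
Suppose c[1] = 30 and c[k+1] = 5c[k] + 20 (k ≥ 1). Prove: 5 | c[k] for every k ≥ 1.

Base case: c[1] = 30 = 5·6, so 5 | c[1].
Assume 5 | c[m], so c[m] = 5t for some integer t.
Then c[m+1] = 5c[m] + 20 = 5·(5t) + 20 = 5(5t + 4), so 5 | c[m+1].
Hence 5 | c[k] for every k ≥ 1, by induction.

5 | c[k]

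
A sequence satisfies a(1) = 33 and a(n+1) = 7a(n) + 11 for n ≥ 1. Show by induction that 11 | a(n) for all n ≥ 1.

Base case: a(1) = 33 = 11·3, so 11 | a(1).
Assume 11 | a(k), so a(k) = 11t for some integer t.
Then a(k+1) = 7a(k) + 11 = 7·(11t) + 11 = 11(7t + 1), so 11 | a(k+1).
So the property holds for k+1, and by induction 11 | a(n) for all n ≥ 1.

11 | a(n)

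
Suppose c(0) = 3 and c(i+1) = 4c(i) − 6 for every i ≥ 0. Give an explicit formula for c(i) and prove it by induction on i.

Claim: c(i) = 4^i + 2.

Base case: c(0) = 3, and 4^0 + 2 = 1 + 2 = 3.
Assume c(k) = 4^k + 2 for some k ≥ 0.
Then c(k+1) = 4c(k) − 6 = 4·(4^k + 2) − 6 = 4^{k+1} + 8 − 6 = 4^{k+1} + 2.
By induction, c(i) = 4^i + 2 for all i ≥ 0.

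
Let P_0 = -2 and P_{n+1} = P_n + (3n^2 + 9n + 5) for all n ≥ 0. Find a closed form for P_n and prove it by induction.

Claim: P_n = n^3 + 3n^2 + n − 2.

Base case: P_0 = -2, and 0^3 + 3·0^2 + 0 − 2 = -2.
Assume P_j = j^3 + 3j^2 + j − 2.
Then P_{j+1} = P_j + (3j^2 + 9j + 5) = (j^3 + 3j^2 + j − 2) + (3j^2 + 9j + 5) = j^3 + 6j^2 + 10j + 3,
and (j+1)^3 + 3·(j+1)^2 + (j+1) − 2 = j^3 + 6j^2 + 10j + 3.
This completes the inductive step, so P_n = n^3 + 3n^2 + n − 2 for all n ≥ 0.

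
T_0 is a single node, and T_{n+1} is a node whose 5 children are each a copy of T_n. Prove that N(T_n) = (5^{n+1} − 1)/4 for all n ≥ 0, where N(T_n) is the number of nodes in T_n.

Base case: N(T_0) = 1, and (5^{0+1} − 1)/4 = 1.
Assume N(T_r) = (5^{r+1} − 1)/4.
Then N(T_{r+1}) = 1 + 5N(T_r) = 1 + 5·(5^{r+1} − 1)/4 = 1 + (5^{r+2} − 5)/4 = (4 + 5^{r+2} − 5)/4 = (5^{r+2} − 1)/4.
By induction, N(T_n) = (5^{n+1} − 1)/4 for all n ≥ 0.

N(T_n) = (5^{n+1} − 1)/4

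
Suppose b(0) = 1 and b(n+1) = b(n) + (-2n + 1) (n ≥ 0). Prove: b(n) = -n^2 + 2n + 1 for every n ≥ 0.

Base case: b(0) = 1, and -0^2 + 2·0 + 1 = 1.
Assume b(j) = -j^2 + 2j + 1.
Then b(j+1) = b(j) + (-2j + 1) = (-j^2 + 2j + 1) + (-2j + 1) = -j^2 + 2,
and -(j+1)^2 + 2·(j+1) + 1 = -j^2 + 2.
This completes the inductive step, so b(n) = -n^2 + 2n + 1 for all n ≥ 0.

b(n) = -n^2 + 2n + 1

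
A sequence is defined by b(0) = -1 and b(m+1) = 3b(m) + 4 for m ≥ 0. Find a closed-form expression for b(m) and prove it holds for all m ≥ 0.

Claim: b(m) = 3^m − 2.

Base case: b(0) = -1, and 3^0 − 2 = 1 − 2 = -1.
Assume b(j) = 3^j − 2 for some j ≥ 0.
Then b(j+1) = 3b(j) + 4 = 3·(3^j − 2) + 4 = 3^{j+1} − 6 + 4 = 3^{j+1} − 2.
Hence b(m) = 3^m − 2 for every m ≥ 0, by induction.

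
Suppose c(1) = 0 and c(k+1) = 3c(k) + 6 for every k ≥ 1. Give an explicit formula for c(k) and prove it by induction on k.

Claim: c(k) = 3^k − 3.

Base case: c(1) = 0, and 3^1 − 3 = 3 − 3 = 0.
Assume c(r) = 3^r − 3 for some r ≥ 1.
Then c(r+1) = 3c(r) + 6 = 3·(3^r − 3) + 6 = 3^{r+1} − 9 + 6 = 3^{r+1} − 3.
Hence c(k) = 3^k − 3 for every k ≥ 1, by induction.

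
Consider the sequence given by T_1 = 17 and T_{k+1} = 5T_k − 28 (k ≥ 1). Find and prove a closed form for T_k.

Claim: T_k = 2·5^k + 7.

Base case: T_1 = 17, and 2·5^1 + 7 = 10 + 7 = 17.
Assume T_m = 2·5^m + 7 for some m ≥ 1.
Then T_{m+1} = 5T_m − 28 = 5·(2·5^m + 7) − 28 = 10·5^m + 35 − 28 = 2·5^{m+1} + 7.
By induction, T_k = 2·5^k + 7 for all k ≥ 1.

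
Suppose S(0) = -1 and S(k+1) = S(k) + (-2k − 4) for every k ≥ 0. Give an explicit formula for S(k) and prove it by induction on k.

Claim: S(k) = -k^2 − 3k − 1.

Base case: S(0) = -1, and -0^2 − 3·0 − 1 = -1.
Assume S(m) = -m^2 − 3m − 1.
Then S(m+1) = S(m) + (-2m − 4) = (-m^2 − 3m − 1) + (-2m − 4) = -m^2 − 5m − 5,
and -(m+1)^2 − 3·(m+1) − 1 = -m^2 − 5m − 5.
Hence S(k) = -k^2 − 3k − 1 for every k ≥ 0, by induction.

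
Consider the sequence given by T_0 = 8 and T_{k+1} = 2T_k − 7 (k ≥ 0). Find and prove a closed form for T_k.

Claim: T_k = 2^k + 7.

Base case: T_0 = 8, and 2^0 + 7 = 1 + 7 = 8.
Assume T_m = 2^m + 7 for some m ≥ 0.
Then T_{m+1} = 2T_m − 7 = 2·(2^m + 7) − 7 = 2^{m+1} + 14 − 7 = 2^{m+1} + 7.
This completes the inductive step, so T_k = 2^k + 7 for all k ≥ 0.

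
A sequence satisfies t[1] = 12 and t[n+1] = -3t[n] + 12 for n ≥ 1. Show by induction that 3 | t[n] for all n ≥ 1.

Base case: t[1] = 12 = 3·4, so 3 | t[1].
Assume 3 | t[m], so t[m] = 3s for some integer s.
Then t[m+1] = -3t[m] + 12 = -3·(3s) + 12 = 3(-3s + 4), so 3 | t[m+1].
By induction, 3 | t[n] for all n ≥ 1.

3 | t[n]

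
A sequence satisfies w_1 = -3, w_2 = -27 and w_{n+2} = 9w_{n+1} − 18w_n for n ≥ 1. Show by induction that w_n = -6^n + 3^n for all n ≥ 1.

Base cases: w_1 = -3 and -6^1 + 3^1 = -3; w_2 = -27 and -6^2 + 3^2 = -27.
Assume w_j = -6^j + 3^j for all 1 ≤ j ≤ m, where m ≥ 2.
Then w_{m+1} = 9w_m − 18w_{m−1} = 9·(-6^m + 3^m) − 18·(-6^{m−1} + 3^{m−1}) = -(9·6 − 18)6^{m−1} + (9·3 − 18)3^{m−1} = -36·6^{m−1} + 9·3^{m−1} = -6^{m+1} + 3^{m+1}.
Hence w_n = -6^n + 3^n for every n ≥ 1, by strong induction.

w_n = -6^n + 3^n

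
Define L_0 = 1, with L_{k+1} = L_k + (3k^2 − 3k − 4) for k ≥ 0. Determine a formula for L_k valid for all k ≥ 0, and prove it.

Claim: L_k = k^3 − 3k^2 − 2k + 1.

Base case: L_0 = 1, and 0^3 − 3·0^2 − 2·0 + 1 = 1.
Assume L_j = j^3 − 3j^2 − 2j + 1.
Then L_{j+1} = L_j + (3j^2 − 3j − 4) = (j^3 − 3j^2 − 2j + 1) + (3j^2 − 3j − 4) = j^3 − 5j − 3,
and (j+1)^3 − 3·(j+1)^2 − 2·(j+1) + 1 = j^3 − 5j − 3.
By induction, L_k = k^3 − 3k^2 − 2k + 1 for all k ≥ 0.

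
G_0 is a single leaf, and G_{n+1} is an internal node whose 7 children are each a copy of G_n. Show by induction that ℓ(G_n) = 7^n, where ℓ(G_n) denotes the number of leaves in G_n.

Base case: ℓ(G_0) = 1, and 7^0 = 1.
Assume ℓ(G_j) = 7^j.
Then ℓ(G_{j+1}) = 7·ℓ(G_j) = 7·7^j = 7^{j+1}.
By induction, ℓ(G_n) = 7^n for all n ≥ 0.

ℓ(G_n) = 7^n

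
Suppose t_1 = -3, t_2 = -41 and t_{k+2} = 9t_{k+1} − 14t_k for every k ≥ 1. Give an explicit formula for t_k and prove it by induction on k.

Claim: t_k = -7^k + 2·2^k.

Base cases: t_1 = -3 and -7^1 + 2·2^1 = -3; t_2 = -41 and -7^2 + 2·2^2 = -41.
Assume t_j = -7^j + 2·2^j for all 1 ≤ j ≤ m, where m ≥ 2.
Then t_{m+1} = 9t_m − 14t_{m−1} = 9·(-7^m + 2·2^m) − 14·(-7^{m−1} + 2·2^{m−1}) = -(9·7 − 14)7^{m−1} + 2·(9·2 − 14)2^{m−1} = -49·7^{m−1} + 8·2^{m−1} = -7^{m+1} + 2·2^{m+1}.
Hence t_k = -7^k + 2·2^k for every k ≥ 1, by strong induction.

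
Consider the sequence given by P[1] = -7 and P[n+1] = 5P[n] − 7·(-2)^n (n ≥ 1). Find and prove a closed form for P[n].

Claim: P[n] = -5^n + (-2)^n.

Base case: P[1] = -7, and -5^1 + (-2)^1 = -5 − 2 = -7.
Assume P[r] = -5^r + (-2)^r for some r ≥ 1.
Then P[r+1] = 5P[r] − 7·(-2)^r = 5·(-5^r + (-2)^r) − 7·(-2)^r = -5^{r+1} + 5·(-2)^r − 7·(-2)^r = -5^{r+1} − 2·(-2)^r = -5^{r+1} + (-2)^{r+1}.
So the formula holds for r+1, and by induction P[n] = -5^n + (-2)^n for all n ≥ 1.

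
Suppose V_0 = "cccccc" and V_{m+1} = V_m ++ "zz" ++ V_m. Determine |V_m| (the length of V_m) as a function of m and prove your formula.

Claim: |V_m| = 2^{m+3} − 2.

Base case: |V_0| = 6, and 2^{0+3} − 2 = 6.
Assume |V_j| = 2^{j+3} − 2.
Then |V_{j+1}| = |V_j| + 2 + |V_j| = 2|V_j| + 2 = 2(2^{j+3} − 2) + 2 = 2^{j+1+3} − 4 + 2 = 2^{j+1+3} − 2.
This completes the inductive step, so |V_m| = 2^{m+3} − 2 for all m ≥ 0.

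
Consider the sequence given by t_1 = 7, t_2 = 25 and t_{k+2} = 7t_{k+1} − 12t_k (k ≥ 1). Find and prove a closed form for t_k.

Claim: t_k = 3^k + 4^k.

Base cases: t_1 = 7 and 3^1 + 4^1 = 7; t_2 = 25 and 3^2 + 4^2 = 25.
Assume t_j = 3^j + 4^j for all 1 ≤ j ≤ m, where m ≥ 2.
Then t_{m+1} = 7t_m − 12t_{m−1} = 7·(3^m + 4^m) − 12·(3^{m−1} + 4^{m−1}) = (7·3 − 12)3^{m−1} + (7·4 − 12)4^{m−1} = 9·3^{m−1} + 16·4^{m−1} = 3^{m+1} + 4^{m+1}.
By strong induction, t_k = 3^k + 4^k for all k ≥ 1.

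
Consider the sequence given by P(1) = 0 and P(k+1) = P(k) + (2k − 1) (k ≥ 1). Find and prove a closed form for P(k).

Claim: P(k) = k^2 − 2k + 1.

Base case: P(1) = 0, and 1^2 − 2·1 + 1 = 0.
Assume P(j) = j^2 − 2j + 1.
Then P(j+1) = P(j) + (2j − 1) = (j^2 − 2j + 1) + (2j − 1) = j^2,
and (j+1)^2 − 2·(j+1) + 1 = j^2.
Hence P(k) = k^2 − 2k + 1 for every k ≥ 1, by induction.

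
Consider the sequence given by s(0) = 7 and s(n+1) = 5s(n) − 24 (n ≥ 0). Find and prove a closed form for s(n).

Claim: s(n) = 5^n + 6.

Base case: s(0) = 7, and 5^0 + 6 = 1 + 6 = 7.
Assume s(r) = 5^r + 6 for some r ≥ 0.
Then s(r+1) = 5s(r) − 24 = 5·(5^r + 6) − 24 = 5^{r+1} + 30 − 24 = 5^{r+1} + 6.
This completes the inductive step, so s(n) = 5^n + 6 for all n ≥ 0.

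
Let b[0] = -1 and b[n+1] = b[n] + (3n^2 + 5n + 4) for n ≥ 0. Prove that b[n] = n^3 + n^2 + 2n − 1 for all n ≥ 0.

Base case: b[0] = -1, and 0^3 + 0^2 + 2·0 − 1 = -1.
Assume b[m] = m^3 + m^2 + 2m − 1.
Then b[m+1] = b[m] + (3m^2 + 5m + 4) = (m^3 + m^2 + 2m − 1) + (3m^2 + 5m + 4) = m^3 + 4m^2 + 7m + 3,
and (m+1)^3 + (m+1)^2 + 2·(m+1) − 1 = m^3 + 4m^2 + 7m + 3.
Hence b[n] = n^3 + n^2 + 2n − 1 for every n ≥ 0, by induction.

b[n] = n^3 + n^2 + 2n − 1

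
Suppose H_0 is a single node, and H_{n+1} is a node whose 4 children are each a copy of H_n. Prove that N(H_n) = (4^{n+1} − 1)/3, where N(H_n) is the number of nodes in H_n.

Base case: N(H_0) = 1, and (4^{0+1} − 1)/3 = 1.
Assume N(H_k) = (4^{k+1} − 1)/3.
Then N(H_{k+1}) = 1 + 4N(H_k) = 1 + 4·(4^{k+1} − 1)/3 = 1 + (4^{k+2} − 4)/3 = (3 + 4^{k+2} − 4)/3 = (4^{k+2} − 1)/3.
By induction, N(H_n) = (4^{n+1} − 1)/3 for all n ≥ 0.

N(H_n) = (4^{n+1} − 1)/3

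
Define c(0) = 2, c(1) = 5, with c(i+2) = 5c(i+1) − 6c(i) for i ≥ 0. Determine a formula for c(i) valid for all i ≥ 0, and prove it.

Claim: c(i) = 3^i + 2^i.

Base cases: c(0) = 2 and 3^0 + 2^0 = 2; c(1) = 5 and 3^1 + 2^1 = 5.
Assume c(j) = 3^j + 2^j for all 0 ≤ j ≤ k, where k ≥ 1.
Then c(k+1) = 5c(k) − 6c(k−1) = 5·(3^k + 2^k) − 6·(3^{k−1} + 2^{k−1}) = (5·3 − 6)3^{k−1} + (5·2 − 6)2^{k−1} = 9·3^{k−1} + 4·2^{k−1} = 3^{k+1} + 2^{k+1}.
So the formula holds for k+1, and by strong induction c(i) = 3^i + 2^i for all i ≥ 0.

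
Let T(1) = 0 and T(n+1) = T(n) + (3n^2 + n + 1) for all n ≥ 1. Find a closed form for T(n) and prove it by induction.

Claim: T(n) = n^3 − n^2 + n − 1.

Base case: T(1) = 0, and 1^3 − 1^2 + 1 − 1 = 0.
Assume T(k) = k^3 − k^2 + k − 1.
Then T(k+1) = T(k) + (3k^2 + k + 1) = (k^3 − k^2 + k − 1) + (3k^2 + k + 1) = k^3 + 2k^2 + 2k,
and (k+1)^3 − (k+1)^2 + (k+1) − 1 = k^3 + 2k^2 + 2k.
This completes the inductive step, so T(n) = n^3 − n^2 + n − 1 for all n ≥ 1.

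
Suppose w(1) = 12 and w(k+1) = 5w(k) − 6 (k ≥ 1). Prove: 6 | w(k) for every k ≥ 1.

Base case: w(1) = 12 = 6·2, so 6 | w(1).
Assume 6 | w(m), so w(m) = 6t for some integer t.
Then w(m+1) = 5w(m) − 6 = 5·(6t) − 6 = 6(5t − 1), so 6 | w(m+1).
By induction, 6 | w(k) for all k ≥ 1.

6 | w(k)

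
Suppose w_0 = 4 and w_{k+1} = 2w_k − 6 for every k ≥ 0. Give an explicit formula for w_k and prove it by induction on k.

Claim: w_k = -2^{k+1} + 6.

Base case: w_0 = 4, and -2^{0+1} + 6 = -2 + 6 = 4.
Assume w_m = -2^{m+1} + 6 for some m ≥ 0.
Then w_{m+1} = 2w_m − 6 = 2·(-2^{m+1} + 6) − 6 = -2^{m+2} + 12 − 6 = -2^{m+2} + 6.
Hence w_k = -2^{k+1} + 6 for every k ≥ 0, by induction.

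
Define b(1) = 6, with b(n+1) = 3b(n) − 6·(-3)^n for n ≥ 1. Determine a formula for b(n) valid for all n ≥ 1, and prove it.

Claim: b(n) = 3·3^n + (-3)^n.

Base case: b(1) = 6, and 3·3^1 + (-3)^1 = 9 − 3 = 6.
Assume b(r) = 3·3^r + (-3)^r for some r ≥ 1.
Then b(r+1) = 3b(r) − 6·(-3)^r = 3·(3·3^r + (-3)^r) − 6·(-3)^r = 3·3^{r+1} + 3·(-3)^r − 6·(-3)^r = 3·3^{r+1} − 3·(-3)^r = 3·3^{r+1} + (-3)^{r+1}.
Hence b(n) = 3·3^n + (-3)^n for every n ≥ 1, by induction.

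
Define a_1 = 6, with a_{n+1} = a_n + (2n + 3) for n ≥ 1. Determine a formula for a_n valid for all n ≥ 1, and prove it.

Claim: a_n = n^2 + 2n + 3.

Base case: a_1 = 6, and 1^2 + 2·1 + 3 = 6.
Assume a_k = k^2 + 2k + 3.
Then a_{k+1} = a_k + (2k + 3) = (k^2 + 2k + 3) + (2k + 3) = k^2 + 4k + 6,
and (k+1)^2 + 2·(k+1) + 3 = k^2 + 4k + 6.
Hence a_n = n^2 + 2n + 3 for every n ≥ 1, by induction.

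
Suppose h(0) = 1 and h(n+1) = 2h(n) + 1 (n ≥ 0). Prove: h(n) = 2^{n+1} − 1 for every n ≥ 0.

Base case: h(0) = 1, and 2^{0+1} − 1 = 2 − 1 = 1.
Assume h(m) = 2^{m+1} − 1 for some m ≥ 0.
Then h(m+1) = 2h(m) + 1 = 2·(2^{m+1} − 1) + 1 = 2^{m+2} − 2 + 1 = 2^{m+2} − 1.
This completes the inductive step, so h(n) = 2^{n+1} − 1 for all n ≥ 0.

h(n) = 2^{n+1} − 1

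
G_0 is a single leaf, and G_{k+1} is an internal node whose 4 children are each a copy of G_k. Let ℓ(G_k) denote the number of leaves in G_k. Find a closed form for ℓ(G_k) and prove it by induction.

Claim: ℓ(G_k) = 4^k.

Base case: ℓ(G_0) = 1, and 4^0 = 1.
Assume ℓ(G_j) = 4^j.
Then ℓ(G_{j+1}) = 4·ℓ(G_j) = 4·4^j = 4^{j+1}.
By induction, ℓ(G_k) = 4^k for all k ≥ 0.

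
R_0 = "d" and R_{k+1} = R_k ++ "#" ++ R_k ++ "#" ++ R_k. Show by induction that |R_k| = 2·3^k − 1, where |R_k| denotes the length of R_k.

Base case: |R_0| = 1, and 2·3^0 − 1 = 1.
Assume |R_m| = 2·3^m − 1.
Then |R_{m+1}| = 3|R_m| + 2 = 3(2·3^m − 1) + 2 = 2·3^{m+1} − 3 + 2 = 2·3^{m+1} − 1.
This completes the inductive step, so |R_k| = 2·3^k − 1 for all k ≥ 0.

|R_k| = 2·3^k − 1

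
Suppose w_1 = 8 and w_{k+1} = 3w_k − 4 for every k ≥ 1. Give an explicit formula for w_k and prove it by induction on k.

Claim: w_k = 2·3^k + 2.

Base case: w_1 = 8, and 2·3^1 + 2 = 6 + 2 = 8.
Assume w_j = 2·3^j + 2 for some j ≥ 1.
Then w_{j+1} = 3w_j − 4 = 3·(2·3^j + 2) − 4 = 6·3^j + 6 − 4 = 2·3^{j+1} + 2.
By induction, w_k = 2·3^k + 2 for all k ≥ 1.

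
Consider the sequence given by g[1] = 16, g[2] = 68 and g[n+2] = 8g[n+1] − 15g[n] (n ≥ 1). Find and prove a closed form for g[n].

Claim: g[n] = 2·5^n + 2·3^n.

Base cases: g[1] = 16 and 2·5^1 + 2·3^1 = 16; g[2] = 68 and 2·5^2 + 2·3^2 = 68.
Assume g[j] = 2·5^j + 2·3^j for all 1 ≤ j ≤ r, where r ≥ 2.
Then g[r+1] = 8g[r] − 15g[r−1] = 8·(2·5^r + 2·3^r) − 15·(2·5^{r−1} + 2·3^{r−1}) = 2·(8·5 − 15)5^{r−1} + 2·(8·3 − 15)3^{r−1} = 50·5^{r−1} + 18·3^{r−1} = 2·5^{r+1} + 2·3^{r+1}.
This completes the inductive step, so g[n] = 2·5^n + 2·3^n for all n ≥ 1.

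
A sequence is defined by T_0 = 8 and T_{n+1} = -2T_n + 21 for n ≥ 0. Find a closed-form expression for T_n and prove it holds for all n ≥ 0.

Claim: T_n = (-2)^n + 7.

Base case: T_0 = 8, and (-2)^0 + 7 = 1 + 7 = 8.
Assume T_r = (-2)^r + 7 for some r ≥ 0.
Then T_{r+1} = -2T_r + 21 = -2·((-2)^r + 7) + 21 = -2·(-2)^r − 14 + 21 = (-2)^{r+1} + 7.
This completes the inductive step, so T_n = (-2)^n + 7 for all n ≥ 0.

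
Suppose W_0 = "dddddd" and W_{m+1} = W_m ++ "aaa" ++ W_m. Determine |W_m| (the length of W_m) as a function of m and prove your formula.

Claim: |W_m| = 9·2^m − 3.

Base case: |W_0| = 6, and 9·2^0 − 3 = 6.
Assume |W_r| = 9·2^r − 3.
Then |W_{r+1}| = |W_r| + 3 + |W_r| = 2|W_r| + 3 = 2(9·2^r − 3) + 3 = 9·2^{r+1} − 6 + 3 = 9·2^{r+1} − 3.
By induction, |W_m| = 9·2^m − 3 for all m ≥ 0.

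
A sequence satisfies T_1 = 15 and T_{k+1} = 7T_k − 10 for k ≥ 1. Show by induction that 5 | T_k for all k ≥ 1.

Base case: T_1 = 15 = 5·3, so 5 | T_1.
Assume 5 | T_m, so T_m = 5t for some integer t.
Then T_{m+1} = 7T_m − 10 = 7·(5t) − 10 = 5(7t − 2), so 5 | T_{m+1}.
This completes the inductive step, so 5 | T_k for all k ≥ 1.

5 | T_k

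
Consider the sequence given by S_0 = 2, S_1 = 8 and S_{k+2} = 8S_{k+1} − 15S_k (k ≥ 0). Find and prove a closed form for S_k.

Claim: S_k = 5^k + 3^k.

Base cases: S_0 = 2 and 5^0 + 3^0 = 2; S_1 = 8 and 5^1 + 3^1 = 8.
Assume S_j = 5^j + 3^j for all 0 ≤ j ≤ m, where m ≥ 1.
Then S_{m+1} = 8S_m − 15S_{m−1} = 8·(5^m + 3^m) − 15·(5^{m−1} + 3^{m−1}) = (8·5 − 15)5^{m−1} + (8·3 − 15)3^{m−1} = 25·5^{m−1} + 9·3^{m−1} = 5^{m+1} + 3^{m+1}.
By strong induction, S_k = 5^k + 3^k for all k ≥ 0.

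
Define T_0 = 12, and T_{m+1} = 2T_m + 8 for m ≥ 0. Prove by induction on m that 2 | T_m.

Base case: T_0 = 12 = 2·6, so 2 | T_0.
Assume 2 | T_j, so T_j = 2t for some integer t.
Then T_{j+1} = 2T_j + 8 = 2·(2t) + 8 = 2(2t + 4), so 2 | T_{j+1}.
So the property holds for j+1, and by induction 2 | T_m for all m ≥ 0.

2 | T_m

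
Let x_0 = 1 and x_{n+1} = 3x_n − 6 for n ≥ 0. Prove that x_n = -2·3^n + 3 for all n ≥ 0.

Base case: x_0 = 1, and -2·3^0 + 3 = -2 + 3 = 1.
Assume x_r = -2·3^r + 3 for some r ≥ 0.
Then x_{r+1} = 3x_r − 6 = 3·(-2·3^r + 3) − 6 = -6·3^r + 9 − 6 = -2·3^{r+1} + 3.
By induction, x_n = -2·3^n + 3 for all n ≥ 0.

x_n = -2·3^n + 3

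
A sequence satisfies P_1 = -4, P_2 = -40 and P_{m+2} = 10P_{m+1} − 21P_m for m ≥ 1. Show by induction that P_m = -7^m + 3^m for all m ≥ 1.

Base cases: P_1 = -4 and -7^1 + 3^1 = -4; P_2 = -40 and -7^2 + 3^2 = -40.
Assume P_i = -7^i + 3^i for all 1 ≤ i ≤ j, where j ≥ 2.
Then P_{j+1} = 10P_j − 21P_{j−1} = 10·(-7^j + 3^j) − 21·(-7^{j−1} + 3^{j−1}) = -(10·7 − 21)7^{j−1} + (10·3 − 21)3^{j−1} = -49·7^{j−1} + 9·3^{j−1} = -7^{j+1} + 3^{j+1}.
This completes the inductive step, so P_m = -7^m + 3^m for all m ≥ 1.

P_m = -7^m + 3^m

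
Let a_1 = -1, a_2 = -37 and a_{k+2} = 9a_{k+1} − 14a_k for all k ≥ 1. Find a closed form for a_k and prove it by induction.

Claim: a_k = 3·2^k − 7^k.

Base cases: a_1 = -1 and 3·2^1 − 7^1 = -1; a_2 = -37 and 3·2^2 − 7^2 = -37.
Assume a_i = 3·2^i − 7^i for all 1 ≤ i ≤ j, where j ≥ 2.
Then a_{j+1} = 9a_j − 14a_{j−1} = 9·(3·2^j − 7^j) − 14·(3·2^{j−1} − 7^{j−1}) = 3·(9·2 − 14)2^{j−1} − (9·7 − 14)7^{j−1} = 12·2^{j−1} − 49·7^{j−1} = 3·2^{j+1} − 7^{j+1}.
Hence a_k = 3·2^k − 7^k for every k ≥ 1, by strong induction.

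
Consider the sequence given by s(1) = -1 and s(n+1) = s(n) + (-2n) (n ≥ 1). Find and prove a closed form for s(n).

Claim: s(n) = -n^2 + n − 1.

Base case: s(1) = -1, and -1^2 + 1 − 1 = -1.
Assume s(m) = -m^2 + m − 1.
Then s(m+1) = s(m) + (-2m) = (-m^2 + m − 1) + (-2m) = -m^2 − m − 1,
and -(m+1)^2 + (m+1) − 1 = -m^2 − m − 1.
This completes the inductive step, so s(n) = -n^2 + n − 1 for all n ≥ 1.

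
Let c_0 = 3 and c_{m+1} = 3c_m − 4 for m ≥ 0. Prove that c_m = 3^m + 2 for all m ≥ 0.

Base case: c_0 = 3, and 3^0 + 2 = 1 + 2 = 3.
Assume c_j = 3^j + 2 for some j ≥ 0.
Then c_{j+1} = 3c_j − 4 = 3·(3^j + 2) − 4 = 3^{j+1} + 6 − 4 = 3^{j+1} + 2.
Hence c_m = 3^m + 2 for every m ≥ 0, by induction.

c_m = 3^m + 2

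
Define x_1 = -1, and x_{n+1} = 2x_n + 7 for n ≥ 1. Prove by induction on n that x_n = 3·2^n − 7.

Base case: x_1 = -1, and 3·2^1 − 7 = 6 − 7 = -1.
Assume x_m = 3·2^m − 7 for some m ≥ 1.
Then x_{m+1} = 2x_m + 7 = 2·(3·2^m − 7) + 7 = 6·2^m − 14 + 7 = 3·2^{m+1} − 7.
By induction, x_n = 3·2^n − 7 for all n ≥ 1.

x_n = 3·2^n − 7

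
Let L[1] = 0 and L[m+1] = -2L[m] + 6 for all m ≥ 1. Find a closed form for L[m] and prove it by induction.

Claim: L[m] = (-2)^m + 2.

Base case: L[1] = 0, and (-2)^1 + 2 = -2 + 2 = 0.
Assume L[r] = (-2)^r + 2 for some r ≥ 1.
Then L[r+1] = -2L[r] + 6 = -2·((-2)^r + 2) + 6 = -2·(-2)^r − 4 + 6 = (-2)^{r+1} + 2.
So the formula holds for r+1, and by induction L[m] = (-2)^m + 2 for all m ≥ 1.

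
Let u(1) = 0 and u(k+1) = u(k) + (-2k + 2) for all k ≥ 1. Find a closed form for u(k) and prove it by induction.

Claim: u(k) = -k^2 + 3k − 2.

Base case: u(1) = 0, and -1^2 + 3·1 − 2 = 0.
Assume u(j) = -j^2 + 3j − 2.
Then u(j+1) = u(j) + (-2j + 2) = (-j^2 + 3j − 2) + (-2j + 2) = -j^2 + j,
and -(j+1)^2 + 3·(j+1) − 2 = -j^2 + j.
This completes the inductive step, so u(k) = -k^2 + 3k − 2 for all k ≥ 1.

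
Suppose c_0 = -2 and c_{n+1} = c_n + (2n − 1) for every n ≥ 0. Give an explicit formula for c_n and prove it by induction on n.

Claim: c_n = n^2 − 2n − 2.

Base case: c_0 = -2, and 0^2 − 2·0 − 2 = -2.
Assume c_r = r^2 − 2r − 2.
Then c_{r+1} = c_r + (2r − 1) = (r^2 − 2r − 2) + (2r − 1) = r^2 − 3,
and (r+1)^2 − 2·(r+1) − 2 = r^2 − 3.
Hence c_n = n^2 − 2n − 2 for every n ≥ 0, by induction.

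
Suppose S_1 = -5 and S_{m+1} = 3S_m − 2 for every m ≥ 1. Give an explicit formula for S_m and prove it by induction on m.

Claim: S_m = -2·3^m + 1.

Base case: S_1 = -5, and -2·3^1 + 1 = -6 + 1 = -5.
Assume S_j = -2·3^j + 1 for some j ≥ 1.
Then S_{j+1} = 3S_j − 2 = 3·(-2·3^j + 1) − 2 = -6·3^j + 3 − 2 = -2·3^{j+1} + 1.
This completes the inductive step, so S_m = -2·3^m + 1 for all m ≥ 1.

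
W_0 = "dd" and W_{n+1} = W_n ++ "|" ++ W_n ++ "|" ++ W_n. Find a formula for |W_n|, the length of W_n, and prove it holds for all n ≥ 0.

Claim: |W_n| = 3^{n+1} − 1.

Base case: |W_0| = 2, and 3^{0+1} − 1 = 2.
Assume |W_r| = 3^{r+1} − 1.
Then |W_{r+1}| = 3|W_r| + 2 = 3(3^{r+1} − 1) + 2 = 3^{r+2} − 3 + 2 = 3^{r+2} − 1.
Hence |W_n| = 3^{n+1} − 1 for every n ≥ 0, by induction.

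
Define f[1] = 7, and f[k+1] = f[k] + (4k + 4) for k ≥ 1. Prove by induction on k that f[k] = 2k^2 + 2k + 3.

Base case: f[1] = 7, and 2·1^2 + 2·1 + 3 = 7.
Assume f[r] = 2r^2 + 2r + 3.
Then f[r+1] = f[r] + (4r + 4) = (2r^2 + 2r + 3) + (4r + 4) = 2r^2 + 6r + 7,
and 2·(r+1)^2 + 2·(r+1) + 3 = 2r^2 + 6r + 7.
By induction, f[k] = 2k^2 + 2k + 3 for all k ≥ 1.

f[k] = 2k^2 + 2k + 3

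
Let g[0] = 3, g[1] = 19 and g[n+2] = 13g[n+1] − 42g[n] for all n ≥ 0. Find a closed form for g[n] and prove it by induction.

Claim: g[n] = 2·6^n + 7^n.

Base cases: g[0] = 3 and 2·6^0 + 7^0 = 3; g[1] = 19 and 2·6^1 + 7^1 = 19.
Assume g[j] = 2·6^j + 7^j for all 0 ≤ j ≤ m, where m ≥ 1.
Then g[m+1] = 13g[m] − 42g[m−1] = 13·(2·6^m + 7^m) − 42·(2·6^{m−1} + 7^{m−1}) = 2·(13·6 − 42)6^{m−1} + (13·7 − 42)7^{m−1} = 72·6^{m−1} + 49·7^{m−1} = 2·6^{m+1} + 7^{m+1}.
Hence g[n] = 2·6^n + 7^n for every n ≥ 0, by strong induction.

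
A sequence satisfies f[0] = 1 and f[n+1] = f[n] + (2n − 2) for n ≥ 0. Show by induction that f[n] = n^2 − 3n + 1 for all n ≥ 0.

Base case: f[0] = 1, and 0^2 − 3·0 + 1 = 1.
Assume f[m] = m^2 − 3m + 1.
Then f[m+1] = f[m] + (2m − 2) = (m^2 − 3m + 1) + (2m − 2) = m^2 − m − 1,
and (m+1)^2 − 3·(m+1) + 1 = m^2 − m − 1.
By induction, f[n] = n^2 − 3n + 1 for all n ≥ 0.

f[n] = n^2 − 3n + 1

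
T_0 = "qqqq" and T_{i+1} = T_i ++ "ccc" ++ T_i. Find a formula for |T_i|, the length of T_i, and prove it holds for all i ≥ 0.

Claim: |T_i| = 7·2^i − 3.

Base case: |T_0| = 4, and 7·2^0 − 3 = 4.
Assume |T_j| = 7·2^j − 3.
Then |T_{j+1}| = |T_j| + 3 + |T_j| = 2|T_j| + 3 = 2(7·2^j − 3) + 3 = 7·2^{j+1} − 6 + 3 = 7·2^{j+1} − 3.
Hence |T_i| = 7·2^i − 3 for every i ≥ 0, by induction.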